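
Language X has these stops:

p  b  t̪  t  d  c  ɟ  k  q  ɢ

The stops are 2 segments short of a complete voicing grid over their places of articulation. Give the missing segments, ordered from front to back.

/d̪/, /ɡ/

Voiceless: /p/ (bilabial), /t̪/ (dental), /t/ (alveolar), /c/ (palatal), /k/ (velar), /q/ (uvular).
Voiced: /b/ (bilabial), /d/ (alveolar), /ɟ/ (palatal), /ɢ/ (uvular).
Gaps, from front to back: dental lacks voiced (/d̪/); velar lacks voiced (/ɡ/).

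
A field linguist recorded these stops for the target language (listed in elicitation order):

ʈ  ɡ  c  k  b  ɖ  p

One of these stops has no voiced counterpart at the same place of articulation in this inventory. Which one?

Bilabial: /p/ ~ /b/
Retroflex: /ʈ/ ~ /ɖ/
Velar: /k/ ~ /ɡ/
Palatal: only /c/ (voiceless); no voiced partner.
So /c/ is the unpaired segment.

/c/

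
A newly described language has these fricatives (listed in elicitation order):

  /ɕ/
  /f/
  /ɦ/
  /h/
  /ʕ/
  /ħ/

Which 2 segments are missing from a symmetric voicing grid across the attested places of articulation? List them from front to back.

labiodental: voiceless /f/, voiced —.
alveolo-palatal: voiceless /ɕ/, voiced —.
pharyngeal: voiceless /ħ/, voiced /ʕ/.
glottal: voiceless /h/, voiced /ɦ/.
Gaps, from front to back: labiodental lacks voiced (/v/); alveolo-palatal lacks voiced (/ʑ/).

/v/, /ʑ/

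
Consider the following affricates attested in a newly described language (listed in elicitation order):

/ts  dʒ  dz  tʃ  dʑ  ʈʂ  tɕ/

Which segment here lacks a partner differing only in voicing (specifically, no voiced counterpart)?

/ʈʂ/

Alveolar: /ts/ ~ /dz/
Postalveolar: /tʃ/ ~ /dʒ/
Alveolo-palatal: /tɕ/ ~ /dʑ/
Retroflex: only /ʈʂ/ (voiceless); no voiced partner.
So /ʈʂ/ is the unpaired segment.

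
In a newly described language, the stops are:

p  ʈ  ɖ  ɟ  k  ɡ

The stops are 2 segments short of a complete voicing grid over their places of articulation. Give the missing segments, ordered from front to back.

place of articulation  voiceless  voiced  
bilabial          p         —       
retroflex         ʈ         ɖ       
palatal           —         ɟ       
velar             k         ɡ       
Gaps, from front to back: bilabial lacks voiced (/b/); palatal lacks voiceless (/c/).

/b/, /c/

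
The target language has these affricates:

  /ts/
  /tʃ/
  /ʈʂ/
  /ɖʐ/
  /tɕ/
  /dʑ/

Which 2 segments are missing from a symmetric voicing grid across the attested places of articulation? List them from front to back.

/dz/, /dʒ/

alveolar: voiceless /ts/, voiced —.
postalveolar: voiceless /tʃ/, voiced —.
retroflex: voiceless /ʈʂ/, voiced /ɖʐ/.
alveolo-palatal: voiceless /tɕ/, voiced /dʑ/.
Gaps, from front to back: alveolar lacks voiced (/dz/); postalveolar lacks voiced (/dʒ/).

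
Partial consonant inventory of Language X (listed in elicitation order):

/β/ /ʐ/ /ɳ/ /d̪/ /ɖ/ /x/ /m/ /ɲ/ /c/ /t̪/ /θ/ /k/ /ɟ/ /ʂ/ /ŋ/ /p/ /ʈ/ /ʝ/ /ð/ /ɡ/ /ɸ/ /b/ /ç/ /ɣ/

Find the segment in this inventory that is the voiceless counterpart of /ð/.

/θ/

/ð/ is a voiced dental fricative.
The voiceless counterpart is a voiceless dental fricative — in this inventory, /θ/.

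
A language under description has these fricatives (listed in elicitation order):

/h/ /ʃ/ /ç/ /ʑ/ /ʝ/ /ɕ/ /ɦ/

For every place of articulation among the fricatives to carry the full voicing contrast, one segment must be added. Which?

/ʒ/

Voiceless: /ʃ/ (postalveolar), /ɕ/ (alveolo-palatal), /ç/ (palatal), /h/ (glottal).
Voiced: /ʑ/ (alveolo-palatal), /ʝ/ (palatal), /ɦ/ (glottal).
The postalveolar row has no voiced member, so the gap is the voiced postalveolar fricative /ʒ/.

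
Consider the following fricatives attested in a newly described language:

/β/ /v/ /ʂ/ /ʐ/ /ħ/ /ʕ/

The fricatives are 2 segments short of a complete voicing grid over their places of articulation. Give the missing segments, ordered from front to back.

place of articulation  voiceless  voiced  
bilabial          —         β       
labiodental       —         v       
retroflex         ʂ         ʐ       
pharyngeal        ħ         ʕ       
Gaps, from front to back: bilabial lacks voiceless (/ɸ/); labiodental lacks voiceless (/f/).

/ɸ/, /f/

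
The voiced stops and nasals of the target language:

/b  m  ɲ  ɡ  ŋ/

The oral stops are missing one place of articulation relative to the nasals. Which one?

place of articulation  oral stop  nasal   
bilabial          b         m       
palatal           —         ɲ       
velar             ɡ         ŋ       
Every place of articulation has an oral stop member except palatal, where /ɟ/ would be expected.

palatal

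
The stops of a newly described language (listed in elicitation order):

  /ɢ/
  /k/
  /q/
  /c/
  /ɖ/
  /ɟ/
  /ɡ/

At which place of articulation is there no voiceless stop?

place of articulation  voiceless  voiced  
retroflex         —         ɖ       
palatal           c         ɟ       
velar             k         ɡ       
uvular            q         ɢ       
Every place of articulation has a voiceless member except retroflex, where /ʈ/ would be expected.

retroflex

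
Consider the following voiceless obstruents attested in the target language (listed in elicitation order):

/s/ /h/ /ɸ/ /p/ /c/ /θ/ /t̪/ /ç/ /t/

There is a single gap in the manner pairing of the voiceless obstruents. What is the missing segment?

/ʔ/

bilabial: stop /p/, fricative /ɸ/.
dental: stop /t̪/, fricative /θ/.
alveolar: stop /t/, fricative /s/.
palatal: stop /c/, fricative /ç/.
glottal: stop —, fricative /h/.
The glottal row has no stop member, so the gap is the glottal stop /ʔ/.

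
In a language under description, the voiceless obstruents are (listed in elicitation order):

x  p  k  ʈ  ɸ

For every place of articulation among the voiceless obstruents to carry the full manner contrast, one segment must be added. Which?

/ʂ/

place of articulation  stop      fricative
bilabial          p         ɸ       
retroflex         ʈ         —       
velar             k         x       
The retroflex row has no fricative member, so the gap is the retroflex fricative /ʂ/.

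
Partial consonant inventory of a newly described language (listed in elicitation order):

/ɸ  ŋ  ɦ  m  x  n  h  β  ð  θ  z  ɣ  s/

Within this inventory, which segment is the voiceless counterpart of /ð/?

/θ/

/ð/ is a voiced dental fricative.
The voiceless counterpart is a voiceless dental fricative — in this inventory, /θ/.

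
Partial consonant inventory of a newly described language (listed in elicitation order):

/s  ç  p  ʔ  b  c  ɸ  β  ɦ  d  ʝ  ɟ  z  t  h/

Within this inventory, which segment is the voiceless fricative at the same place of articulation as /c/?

/ç/

/c/ is a voiceless palatal stop.
The voiceless fricative at the same place is a voiceless palatal fricative — in this inventory, /ç/.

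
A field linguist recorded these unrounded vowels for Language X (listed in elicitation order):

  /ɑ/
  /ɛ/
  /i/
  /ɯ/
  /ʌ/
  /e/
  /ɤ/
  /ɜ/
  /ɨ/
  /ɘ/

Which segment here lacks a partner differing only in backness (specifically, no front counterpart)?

/ɑ/

High: /i/ ~ /ɨ/ ~ /ɯ/
High-mid: /e/ ~ /ɘ/ ~ /ɤ/
Low-mid: /ɛ/ ~ /ɜ/ ~ /ʌ/
Low: only /ɑ/ (back); no front partner.
So /ɑ/ is the unpaired segment.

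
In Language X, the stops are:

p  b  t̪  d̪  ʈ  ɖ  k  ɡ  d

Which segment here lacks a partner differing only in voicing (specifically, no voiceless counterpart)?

/d/

Bilabial: /p/ ~ /b/
Dental: /t̪/ ~ /d̪/
Retroflex: /ʈ/ ~ /ɖ/
Velar: /k/ ~ /ɡ/
Alveolar: only /d/ (voiced); no voiceless partner.
So /d/ is the unpaired segment.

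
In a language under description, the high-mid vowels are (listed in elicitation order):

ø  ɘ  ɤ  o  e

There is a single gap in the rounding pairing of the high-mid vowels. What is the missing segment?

backness          unrounded  rounded 
front             e         ø       
central           ɘ         —       
back              ɤ         o       
The central row has no rounded member, so the gap is the central rounded vowel /ɵ/.

/ɵ/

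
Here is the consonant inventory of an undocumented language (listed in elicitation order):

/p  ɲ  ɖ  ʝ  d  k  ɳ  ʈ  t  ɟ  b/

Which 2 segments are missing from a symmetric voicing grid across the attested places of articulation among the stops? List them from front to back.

place of articulation  voiceless  voiced  
bilabial          p         b       
alveolar          t         d       
retroflex         ʈ         ɖ       
palatal           —         ɟ       
velar             k         —       
Gaps, from front to back: palatal lacks voiceless (/c/); velar lacks voiced (/ɡ/).

/c/, /ɡ/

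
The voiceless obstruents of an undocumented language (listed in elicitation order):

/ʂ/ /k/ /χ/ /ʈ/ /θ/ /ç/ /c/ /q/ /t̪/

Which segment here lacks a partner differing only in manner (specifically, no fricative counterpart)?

Dental: /t̪/ ~ /θ/
Retroflex: /ʈ/ ~ /ʂ/
Palatal: /c/ ~ /ç/
Uvular: /q/ ~ /χ/
Velar: only /k/ (stop); no fricative partner.
So /k/ is the unpaired segment.

/k/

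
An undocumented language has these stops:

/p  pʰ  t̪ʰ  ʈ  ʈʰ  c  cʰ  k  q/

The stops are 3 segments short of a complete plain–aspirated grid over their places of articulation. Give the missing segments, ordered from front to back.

/t̪/, /kʰ/, /qʰ/

Plain: /p/ (bilabial), /ʈ/ (retroflex), /c/ (palatal), /k/ (velar), /q/ (uvular).
Aspirated: /pʰ/ (bilabial), /t̪ʰ/ (dental), /ʈʰ/ (retroflex), /cʰ/ (palatal).
Gaps, from front to back: dental lacks plain (/t̪/); velar lacks aspirated (/kʰ/); uvular lacks aspirated (/qʰ/).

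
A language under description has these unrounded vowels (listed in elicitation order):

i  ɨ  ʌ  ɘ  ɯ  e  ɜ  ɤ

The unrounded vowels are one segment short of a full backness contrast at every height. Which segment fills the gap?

/ɛ/

high: front /i/, central /ɨ/, back /ɯ/.
high-mid: front /e/, central /ɘ/, back /ɤ/.
low-mid: front —, central /ɜ/, back /ʌ/.
The low-mid row has no front member, so the gap is the low-mid front unrounded vowel /ɛ/.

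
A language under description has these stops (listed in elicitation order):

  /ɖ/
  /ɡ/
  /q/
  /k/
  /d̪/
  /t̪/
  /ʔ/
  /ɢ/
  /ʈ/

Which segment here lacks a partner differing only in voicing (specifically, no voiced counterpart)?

/ʔ/

Dental: /t̪/ ~ /d̪/
Retroflex: /ʈ/ ~ /ɖ/
Velar: /k/ ~ /ɡ/
Uvular: /q/ ~ /ɢ/
Glottal: only /ʔ/ (voiceless); no voiced partner.
So /ʔ/ is the unpaired segment.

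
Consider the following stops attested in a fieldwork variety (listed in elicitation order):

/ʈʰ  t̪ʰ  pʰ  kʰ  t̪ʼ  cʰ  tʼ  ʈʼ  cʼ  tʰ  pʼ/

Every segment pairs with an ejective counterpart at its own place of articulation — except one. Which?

/kʰ/

Bilabial: /pʰ/ ~ /pʼ/
Dental: /t̪ʰ/ ~ /t̪ʼ/
Alveolar: /tʰ/ ~ /tʼ/
Retroflex: /ʈʰ/ ~ /ʈʼ/
Palatal: /cʰ/ ~ /cʼ/
Velar: only /kʰ/ (aspirated); no ejective partner.
So /kʰ/ is the unpaired segment.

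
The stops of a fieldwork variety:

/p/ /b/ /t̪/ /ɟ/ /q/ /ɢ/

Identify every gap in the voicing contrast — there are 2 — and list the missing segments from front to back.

/d̪/, /c/

place of articulation  voiceless  voiced  
bilabial          p         b       
dental            t̪        —       
palatal           —         ɟ       
uvular            q         ɢ       
Gaps, from front to back: dental lacks voiced (/d̪/); palatal lacks voiceless (/c/).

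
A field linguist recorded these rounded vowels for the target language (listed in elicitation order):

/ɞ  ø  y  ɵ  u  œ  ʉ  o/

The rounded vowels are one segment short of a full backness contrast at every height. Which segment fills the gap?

height            front     central   back    
high              y         ʉ         u       
high-mid          ø         ɵ         o       
low-mid           œ         ɞ         —       
The low-mid row has no back member, so the gap is the low-mid back rounded vowel /ɔ/.

/ɔ/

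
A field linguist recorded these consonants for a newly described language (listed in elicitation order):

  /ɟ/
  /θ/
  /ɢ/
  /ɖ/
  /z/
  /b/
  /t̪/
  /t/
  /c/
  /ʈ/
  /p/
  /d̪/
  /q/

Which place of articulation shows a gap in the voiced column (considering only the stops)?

bilabial: voiceless /p/, voiced /b/.
dental: voiceless /t̪/, voiced /d̪/.
alveolar: voiceless /t/, voiced —.
retroflex: voiceless /ʈ/, voiced /ɖ/.
palatal: voiceless /c/, voiced /ɟ/.
uvular: voiceless /q/, voiced /ɢ/.
Every place of articulation has a voiced member except alveolar, where /d/ would be expected.

alveolar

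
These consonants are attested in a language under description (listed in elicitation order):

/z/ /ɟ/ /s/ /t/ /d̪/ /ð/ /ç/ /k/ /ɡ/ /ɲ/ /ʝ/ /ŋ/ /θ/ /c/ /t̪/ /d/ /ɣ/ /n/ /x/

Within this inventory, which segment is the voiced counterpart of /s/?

/s/ is a voiceless alveolar fricative.
The voiced counterpart is a voiced alveolar fricative — in this inventory, /z/.

/z/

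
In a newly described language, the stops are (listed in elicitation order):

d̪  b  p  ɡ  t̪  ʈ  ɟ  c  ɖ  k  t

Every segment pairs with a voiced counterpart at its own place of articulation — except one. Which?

Bilabial: /p/ ~ /b/
Dental: /t̪/ ~ /d̪/
Retroflex: /ʈ/ ~ /ɖ/
Palatal: /c/ ~ /ɟ/
Velar: /k/ ~ /ɡ/
Alveolar: only /t/ (voiceless); no voiced partner.
So /t/ is the unpaired segment.

/t/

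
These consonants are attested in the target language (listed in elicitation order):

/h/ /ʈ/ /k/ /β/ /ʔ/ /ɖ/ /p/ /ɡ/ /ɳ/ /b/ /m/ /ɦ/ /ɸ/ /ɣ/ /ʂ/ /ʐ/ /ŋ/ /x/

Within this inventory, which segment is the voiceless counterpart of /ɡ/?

/ɡ/ is a voiced velar stop.
The voiceless counterpart is a voiceless velar stop — in this inventory, /k/.

/k/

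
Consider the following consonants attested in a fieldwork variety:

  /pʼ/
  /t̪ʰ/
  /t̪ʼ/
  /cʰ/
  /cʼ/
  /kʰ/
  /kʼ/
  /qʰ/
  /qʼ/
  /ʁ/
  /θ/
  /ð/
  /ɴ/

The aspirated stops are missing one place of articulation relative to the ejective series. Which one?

bilabial: aspirated —, ejective /pʼ/.
dental: aspirated /t̪ʰ/, ejective /t̪ʼ/.
palatal: aspirated /cʰ/, ejective /cʼ/.
velar: aspirated /kʰ/, ejective /kʼ/.
uvular: aspirated /qʰ/, ejective /qʼ/.
Every place of articulation has an aspirated member except bilabial, where /pʰ/ would be expected.

bilabial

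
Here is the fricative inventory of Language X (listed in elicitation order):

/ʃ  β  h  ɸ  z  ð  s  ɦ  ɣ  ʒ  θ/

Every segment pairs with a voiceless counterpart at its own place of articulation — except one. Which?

/ɣ/

Bilabial: /ɸ/ ~ /β/
Dental: /θ/ ~ /ð/
Alveolar: /s/ ~ /z/
Postalveolar: /ʃ/ ~ /ʒ/
Glottal: /h/ ~ /ɦ/
Velar: only /ɣ/ (voiced); no voiceless partner.
So /ɣ/ is the unpaired segment.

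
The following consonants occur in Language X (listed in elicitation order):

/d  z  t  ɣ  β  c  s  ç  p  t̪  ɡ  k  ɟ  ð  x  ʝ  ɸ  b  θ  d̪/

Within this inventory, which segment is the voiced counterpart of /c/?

/ɟ/

/c/ is a voiceless palatal stop.
The voiced counterpart is a voiced palatal stop — in this inventory, /ɟ/.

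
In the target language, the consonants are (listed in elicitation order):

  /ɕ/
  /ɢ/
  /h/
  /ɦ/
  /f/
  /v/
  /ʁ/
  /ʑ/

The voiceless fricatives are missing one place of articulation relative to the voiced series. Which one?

place of articulation  voiceless  voiced  
labiodental       f         v       
alveolo-palatal   ɕ         ʑ       
uvular            —         ʁ       
glottal           h         ɦ       
Every place of articulation has a voiceless member except uvular, where /χ/ would be expected.

uvular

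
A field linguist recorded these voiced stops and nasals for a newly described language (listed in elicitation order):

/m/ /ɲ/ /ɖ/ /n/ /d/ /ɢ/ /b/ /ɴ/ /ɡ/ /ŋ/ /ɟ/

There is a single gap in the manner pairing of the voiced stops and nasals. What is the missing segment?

/ɳ/

place of articulation  oral stop  nasal   
bilabial          b         m       
alveolar          d         n       
retroflex         ɖ         —       
palatal           ɟ         ɲ       
velar             ɡ         ŋ       
uvular            ɢ         ɴ       
The retroflex row has no nasal member, so the gap is the retroflex nasal /ɳ/.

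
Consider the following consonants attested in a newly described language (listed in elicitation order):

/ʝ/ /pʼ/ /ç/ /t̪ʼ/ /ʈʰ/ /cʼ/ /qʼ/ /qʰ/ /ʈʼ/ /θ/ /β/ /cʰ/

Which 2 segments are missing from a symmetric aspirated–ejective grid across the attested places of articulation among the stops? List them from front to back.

Aspirated: /ʈʰ/ (retroflex), /cʰ/ (palatal), /qʰ/ (uvular).
Ejective: /pʼ/ (bilabial), /t̪ʼ/ (dental), /ʈʼ/ (retroflex), /cʼ/ (palatal), /qʼ/ (uvular).
Gaps, from front to back: bilabial lacks aspirated (/pʰ/); dental lacks aspirated (/t̪ʰ/).

/pʰ/, /t̪ʰ/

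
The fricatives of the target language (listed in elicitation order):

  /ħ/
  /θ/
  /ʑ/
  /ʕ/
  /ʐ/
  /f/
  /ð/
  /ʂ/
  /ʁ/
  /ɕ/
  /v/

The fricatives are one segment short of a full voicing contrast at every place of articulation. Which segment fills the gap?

/χ/

labiodental: voiceless /f/, voiced /v/.
dental: voiceless /θ/, voiced /ð/.
retroflex: voiceless /ʂ/, voiced /ʐ/.
alveolo-palatal: voiceless /ɕ/, voiced /ʑ/.
uvular: voiceless —, voiced /ʁ/.
pharyngeal: voiceless /ħ/, voiced /ʕ/.
The uvular row has no voiceless member, so the gap is the voiceless uvular fricative /χ/.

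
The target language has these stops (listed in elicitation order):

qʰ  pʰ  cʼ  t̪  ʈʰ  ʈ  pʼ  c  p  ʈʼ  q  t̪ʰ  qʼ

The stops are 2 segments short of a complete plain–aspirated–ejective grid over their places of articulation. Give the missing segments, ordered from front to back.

bilabial: plain /p/, aspirated /pʰ/, ejective /pʼ/.
dental: plain /t̪/, aspirated /t̪ʰ/, ejective —.
retroflex: plain /ʈ/, aspirated /ʈʰ/, ejective /ʈʼ/.
palatal: plain /c/, aspirated —, ejective /cʼ/.
uvular: plain /q/, aspirated /qʰ/, ejective /qʼ/.
Gaps, from front to back: dental lacks ejective (/t̪ʼ/); palatal lacks aspirated (/cʰ/).

/t̪ʼ/, /cʰ/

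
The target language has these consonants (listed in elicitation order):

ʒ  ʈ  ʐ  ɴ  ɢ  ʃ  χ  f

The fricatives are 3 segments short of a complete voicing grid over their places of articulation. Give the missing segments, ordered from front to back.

Voiceless: /f/ (labiodental), /ʃ/ (postalveolar), /χ/ (uvular).
Voiced: /ʒ/ (postalveolar), /ʐ/ (retroflex).
Gaps, from front to back: labiodental lacks voiced (/v/); retroflex lacks voiceless (/ʂ/); uvular lacks voiced (/ʁ/).

/v/, /ʂ/, /ʁ/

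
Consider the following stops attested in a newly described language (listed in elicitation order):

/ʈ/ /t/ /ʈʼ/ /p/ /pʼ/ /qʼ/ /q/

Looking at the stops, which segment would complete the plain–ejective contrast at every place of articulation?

/tʼ/

bilabial: plain /p/, ejective /pʼ/.
alveolar: plain /t/, ejective —.
retroflex: plain /ʈ/, ejective /ʈʼ/.
uvular: plain /q/, ejective /qʼ/.
The alveolar row has no ejective member, so the gap is the ejective alveolar stop /tʼ/.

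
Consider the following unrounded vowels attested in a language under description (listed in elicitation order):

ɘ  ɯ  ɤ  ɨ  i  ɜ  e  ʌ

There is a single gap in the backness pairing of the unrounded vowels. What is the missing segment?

high: front /i/, central /ɨ/, back /ɯ/.
high-mid: front /e/, central /ɘ/, back /ɤ/.
low-mid: front —, central /ɜ/, back /ʌ/.
The low-mid row has no front member, so the gap is the low-mid front unrounded vowel /ɛ/.

/ɛ/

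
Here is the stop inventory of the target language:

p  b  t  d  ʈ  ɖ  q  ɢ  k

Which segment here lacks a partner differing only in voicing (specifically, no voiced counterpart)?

/k/

Bilabial: /p/ ~ /b/
Alveolar: /t/ ~ /d/
Retroflex: /ʈ/ ~ /ɖ/
Uvular: /q/ ~ /ɢ/
Velar: only /k/ (voiceless); no voiced partner.
So /k/ is the unpaired segment.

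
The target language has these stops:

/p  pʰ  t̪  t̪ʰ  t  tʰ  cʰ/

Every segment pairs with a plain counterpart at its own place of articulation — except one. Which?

/cʰ/

Bilabial: /p/ ~ /pʰ/
Dental: /t̪/ ~ /t̪ʰ/
Alveolar: /t/ ~ /tʰ/
Palatal: only /cʰ/ (aspirated); no plain partner.
So /cʰ/ is the unpaired segment.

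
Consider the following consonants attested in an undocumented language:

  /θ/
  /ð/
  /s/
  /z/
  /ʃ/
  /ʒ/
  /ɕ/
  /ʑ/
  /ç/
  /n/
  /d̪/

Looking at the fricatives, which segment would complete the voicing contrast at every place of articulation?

/ʝ/

place of articulation  voiceless  voiced  
dental            θ         ð       
alveolar          s         z       
postalveolar      ʃ         ʒ       
alveolo-palatal   ɕ         ʑ       
palatal           ç         —       
The palatal row has no voiced member, so the gap is the voiced palatal fricative /ʝ/.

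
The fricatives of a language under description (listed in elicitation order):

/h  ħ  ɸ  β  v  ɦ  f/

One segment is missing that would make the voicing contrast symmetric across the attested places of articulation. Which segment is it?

/ʕ/

place of articulation  voiceless  voiced  
bilabial          ɸ         β       
labiodental       f         v       
pharyngeal        ħ         —       
glottal           h         ɦ       
The pharyngeal row has no voiced member, so the gap is the voiced pharyngeal fricative /ʕ/.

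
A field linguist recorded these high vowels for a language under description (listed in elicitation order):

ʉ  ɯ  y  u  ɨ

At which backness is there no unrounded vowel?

backness          unrounded  rounded 
front             —         y       
central           ɨ         ʉ       
back              ɯ         u       
Every backness has an unrounded member except front, where /i/ would be expected.

front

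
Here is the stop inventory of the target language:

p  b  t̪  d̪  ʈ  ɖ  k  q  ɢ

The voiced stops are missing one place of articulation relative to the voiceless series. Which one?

bilabial: voiceless /p/, voiced /b/.
dental: voiceless /t̪/, voiced /d̪/.
retroflex: voiceless /ʈ/, voiced /ɖ/.
velar: voiceless /k/, voiced —.
uvular: voiceless /q/, voiced /ɢ/.
Every place of articulation has a voiced member except velar, where /ɡ/ would be expected.

velar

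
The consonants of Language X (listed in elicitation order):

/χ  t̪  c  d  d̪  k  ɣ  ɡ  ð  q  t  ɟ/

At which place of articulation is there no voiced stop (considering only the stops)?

uvular

dental: voiceless /t̪/, voiced /d̪/.
alveolar: voiceless /t/, voiced /d/.
palatal: voiceless /c/, voiced /ɟ/.
velar: voiceless /k/, voiced /ɡ/.
uvular: voiceless /q/, voiced —.
Every place of articulation has a voiced member except uvular, where /ɢ/ would be expected.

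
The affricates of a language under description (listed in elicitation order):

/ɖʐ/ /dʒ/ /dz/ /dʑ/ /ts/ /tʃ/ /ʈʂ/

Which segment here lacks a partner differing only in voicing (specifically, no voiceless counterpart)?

Alveolar: /ts/ ~ /dz/
Postalveolar: /tʃ/ ~ /dʒ/
Retroflex: /ʈʂ/ ~ /ɖʐ/
Alveolo-palatal: only /dʑ/ (voiced); no voiceless partner.
So /dʑ/ is the unpaired segment.

/dʑ/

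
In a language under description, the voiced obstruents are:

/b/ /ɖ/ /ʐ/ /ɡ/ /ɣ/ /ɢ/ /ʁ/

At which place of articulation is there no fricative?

bilabial

Stop: /b/ (bilabial), /ɖ/ (retroflex), /ɡ/ (velar), /ɢ/ (uvular).
Fricative: /ʐ/ (retroflex), /ɣ/ (velar), /ʁ/ (uvular).
Every place of articulation has a fricative member except bilabial, where /β/ would be expected.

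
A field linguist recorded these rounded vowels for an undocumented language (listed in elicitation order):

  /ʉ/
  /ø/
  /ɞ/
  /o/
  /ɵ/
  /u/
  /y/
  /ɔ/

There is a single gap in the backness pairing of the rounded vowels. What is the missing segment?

Front: /y/ (high), /ø/ (high-mid).
Central: /ʉ/ (high), /ɵ/ (high-mid), /ɞ/ (low-mid).
Back: /u/ (high), /o/ (high-mid), /ɔ/ (low-mid).
The low-mid row has no front member, so the gap is the low-mid front rounded vowel /œ/.

/œ/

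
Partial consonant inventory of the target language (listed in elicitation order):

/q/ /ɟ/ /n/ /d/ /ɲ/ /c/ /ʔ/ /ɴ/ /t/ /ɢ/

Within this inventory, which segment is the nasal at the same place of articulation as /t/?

/n/

/t/ is a voiceless alveolar stop.
The nasal at the same place is an alveolar nasal — in this inventory, /n/.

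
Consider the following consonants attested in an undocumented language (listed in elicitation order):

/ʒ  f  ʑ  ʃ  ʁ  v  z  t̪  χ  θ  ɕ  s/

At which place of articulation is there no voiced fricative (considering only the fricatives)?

dental

place of articulation  voiceless  voiced  
labiodental       f         v       
dental            θ         —       
alveolar          s         z       
postalveolar      ʃ         ʒ       
alveolo-palatal   ɕ         ʑ       
uvular            χ         ʁ       
Every place of articulation has a voiced member except dental, where /ð/ would be expected.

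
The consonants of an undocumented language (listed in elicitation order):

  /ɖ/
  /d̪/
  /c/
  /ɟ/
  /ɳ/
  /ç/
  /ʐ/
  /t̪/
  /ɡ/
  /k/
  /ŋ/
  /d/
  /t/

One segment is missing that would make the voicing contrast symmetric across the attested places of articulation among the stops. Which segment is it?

/ʈ/

Voiceless: /t̪/ (dental), /t/ (alveolar), /c/ (palatal), /k/ (velar).
Voiced: /d̪/ (dental), /d/ (alveolar), /ɖ/ (retroflex), /ɟ/ (palatal), /ɡ/ (velar).
The retroflex row has no voiceless member, so the gap is the voiceless retroflex stop /ʈ/.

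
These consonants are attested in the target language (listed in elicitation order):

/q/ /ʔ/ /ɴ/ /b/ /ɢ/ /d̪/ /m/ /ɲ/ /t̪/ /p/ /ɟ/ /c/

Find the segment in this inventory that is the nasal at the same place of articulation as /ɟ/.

/ɲ/

/ɟ/ is a voiced palatal stop.
The nasal at the same place is a palatal nasal — in this inventory, /ɲ/.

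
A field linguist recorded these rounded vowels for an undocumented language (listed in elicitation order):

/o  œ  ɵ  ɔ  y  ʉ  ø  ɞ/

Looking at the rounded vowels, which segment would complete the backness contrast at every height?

high: front /y/, central /ʉ/, back —.
high-mid: front /ø/, central /ɵ/, back /o/.
low-mid: front /œ/, central /ɞ/, back /ɔ/.
The high row has no back member, so the gap is the high back rounded vowel /u/.

/u/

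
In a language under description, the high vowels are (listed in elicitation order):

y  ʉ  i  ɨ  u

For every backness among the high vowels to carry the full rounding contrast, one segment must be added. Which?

/ɯ/

backness          unrounded  rounded 
front             i         y       
central           ɨ         ʉ       
back              —         u       
The back row has no unrounded member, so the gap is the back unrounded vowel /ɯ/.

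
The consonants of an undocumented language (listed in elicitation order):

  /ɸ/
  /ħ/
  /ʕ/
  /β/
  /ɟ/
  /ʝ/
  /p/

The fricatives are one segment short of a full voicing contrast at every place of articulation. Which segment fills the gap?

/ç/

place of articulation  voiceless  voiced  
bilabial          ɸ         β       
palatal           —         ʝ       
pharyngeal        ħ         ʕ       
The palatal row has no voiceless member, so the gap is the voiceless palatal fricative /ç/.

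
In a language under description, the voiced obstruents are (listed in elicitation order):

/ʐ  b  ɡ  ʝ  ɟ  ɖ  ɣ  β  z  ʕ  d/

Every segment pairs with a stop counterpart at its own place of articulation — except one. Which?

Bilabial: /b/ ~ /β/
Alveolar: /d/ ~ /z/
Retroflex: /ɖ/ ~ /ʐ/
Palatal: /ɟ/ ~ /ʝ/
Velar: /ɡ/ ~ /ɣ/
Pharyngeal: only /ʕ/ (fricative); no stop partner.
So /ʕ/ is the unpaired segment.

/ʕ/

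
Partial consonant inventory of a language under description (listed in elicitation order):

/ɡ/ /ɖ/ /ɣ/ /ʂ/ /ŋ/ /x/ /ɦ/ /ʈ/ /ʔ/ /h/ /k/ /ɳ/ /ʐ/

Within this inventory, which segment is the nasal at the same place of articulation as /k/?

/ŋ/

/k/ is a voiceless velar stop.
The nasal at the same place is a velar nasal — in this inventory, /ŋ/.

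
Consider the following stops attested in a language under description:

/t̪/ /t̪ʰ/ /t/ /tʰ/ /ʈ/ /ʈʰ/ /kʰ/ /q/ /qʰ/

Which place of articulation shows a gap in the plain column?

dental: plain /t̪/, aspirated /t̪ʰ/.
alveolar: plain /t/, aspirated /tʰ/.
retroflex: plain /ʈ/, aspirated /ʈʰ/.
velar: plain —, aspirated /kʰ/.
uvular: plain /q/, aspirated /qʰ/.
Every place of articulation has a plain member except velar, where /k/ would be expected.

velar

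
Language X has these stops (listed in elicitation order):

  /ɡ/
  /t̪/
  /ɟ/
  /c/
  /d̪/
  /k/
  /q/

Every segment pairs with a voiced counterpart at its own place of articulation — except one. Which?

Dental: /t̪/ ~ /d̪/
Palatal: /c/ ~ /ɟ/
Velar: /k/ ~ /ɡ/
Uvular: only /q/ (voiceless); no voiced partner.
So /q/ is the unpaired segment.

/q/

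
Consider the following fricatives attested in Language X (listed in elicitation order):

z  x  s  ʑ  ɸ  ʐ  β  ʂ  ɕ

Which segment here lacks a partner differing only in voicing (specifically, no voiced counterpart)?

/x/

Bilabial: /ɸ/ ~ /β/
Alveolar: /s/ ~ /z/
Retroflex: /ʂ/ ~ /ʐ/
Alveolo-palatal: /ɕ/ ~ /ʑ/
Velar: only /x/ (voiceless); no voiced partner.
So /x/ is the unpaired segment.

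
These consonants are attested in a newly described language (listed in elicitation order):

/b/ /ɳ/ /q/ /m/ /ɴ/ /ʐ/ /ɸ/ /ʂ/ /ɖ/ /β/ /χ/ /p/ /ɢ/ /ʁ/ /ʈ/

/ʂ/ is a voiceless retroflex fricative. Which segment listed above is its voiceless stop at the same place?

The voiceless stop at the same place is a voiceless retroflex stop — in this inventory, /ʈ/.

/ʈ/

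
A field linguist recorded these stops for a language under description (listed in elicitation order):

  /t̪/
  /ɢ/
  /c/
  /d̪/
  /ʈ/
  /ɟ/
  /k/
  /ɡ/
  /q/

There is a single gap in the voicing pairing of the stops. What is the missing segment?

/ɖ/

place of articulation  voiceless  voiced  
dental            t̪        d̪      
retroflex         ʈ         —       
palatal           c         ɟ       
velar             k         ɡ       
uvular            q         ɢ       
The retroflex row has no voiced member, so the gap is the voiced retroflex stop /ɖ/.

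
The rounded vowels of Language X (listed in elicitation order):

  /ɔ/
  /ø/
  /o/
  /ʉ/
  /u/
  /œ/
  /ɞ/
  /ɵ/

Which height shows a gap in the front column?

high

Front: /ø/ (high-mid), /œ/ (low-mid).
Central: /ʉ/ (high), /ɵ/ (high-mid), /ɞ/ (low-mid).
Back: /u/ (high), /o/ (high-mid), /ɔ/ (low-mid).
Every height has a front member except high, where /y/ would be expected.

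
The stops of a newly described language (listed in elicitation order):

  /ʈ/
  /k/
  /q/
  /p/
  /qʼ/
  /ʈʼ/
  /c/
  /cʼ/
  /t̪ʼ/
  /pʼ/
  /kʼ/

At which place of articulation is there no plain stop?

Plain: /p/ (bilabial), /ʈ/ (retroflex), /c/ (palatal), /k/ (velar), /q/ (uvular).
Ejective: /pʼ/ (bilabial), /t̪ʼ/ (dental), /ʈʼ/ (retroflex), /cʼ/ (palatal), /kʼ/ (velar), /qʼ/ (uvular).
Every place of articulation has a plain member except dental, where /t̪/ would be expected.

dental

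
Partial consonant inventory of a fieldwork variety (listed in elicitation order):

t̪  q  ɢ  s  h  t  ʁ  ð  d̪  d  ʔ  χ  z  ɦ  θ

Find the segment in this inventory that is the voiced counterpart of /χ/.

/χ/ is a voiceless uvular fricative.
The voiced counterpart is a voiced uvular fricative — in this inventory, /ʁ/.

/ʁ/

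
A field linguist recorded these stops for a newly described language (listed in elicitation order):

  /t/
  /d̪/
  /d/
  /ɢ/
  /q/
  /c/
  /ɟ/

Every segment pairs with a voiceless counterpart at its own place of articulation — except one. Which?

Alveolar: /t/ ~ /d/
Palatal: /c/ ~ /ɟ/
Uvular: /q/ ~ /ɢ/
Dental: only /d̪/ (voiced); no voiceless partner.
So /d̪/ is the unpaired segment.

/d̪/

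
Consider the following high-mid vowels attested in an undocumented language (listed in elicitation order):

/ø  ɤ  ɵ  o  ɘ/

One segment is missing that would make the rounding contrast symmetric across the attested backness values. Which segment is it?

Unrounded: /ɘ/ (central), /ɤ/ (back).
Rounded: /ø/ (front), /ɵ/ (central), /o/ (back).
The front row has no unrounded member, so the gap is the front unrounded vowel /e/.

/e/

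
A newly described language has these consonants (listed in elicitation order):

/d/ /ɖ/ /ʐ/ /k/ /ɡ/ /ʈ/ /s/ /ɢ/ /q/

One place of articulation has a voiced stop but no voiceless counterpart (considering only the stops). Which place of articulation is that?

Voiceless: /ʈ/ (retroflex), /k/ (velar), /q/ (uvular).
Voiced: /d/ (alveolar), /ɖ/ (retroflex), /ɡ/ (velar), /ɢ/ (uvular).
Every place of articulation has a voiceless member except alveolar, where /t/ would be expected.

alveolar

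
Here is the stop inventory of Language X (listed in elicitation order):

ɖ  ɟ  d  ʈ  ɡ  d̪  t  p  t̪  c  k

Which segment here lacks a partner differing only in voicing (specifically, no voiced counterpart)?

/p/

Dental: /t̪/ ~ /d̪/
Alveolar: /t/ ~ /d/
Retroflex: /ʈ/ ~ /ɖ/
Palatal: /c/ ~ /ɟ/
Velar: /k/ ~ /ɡ/
Bilabial: only /p/ (voiceless); no voiced partner.
So /p/ is the unpaired segment.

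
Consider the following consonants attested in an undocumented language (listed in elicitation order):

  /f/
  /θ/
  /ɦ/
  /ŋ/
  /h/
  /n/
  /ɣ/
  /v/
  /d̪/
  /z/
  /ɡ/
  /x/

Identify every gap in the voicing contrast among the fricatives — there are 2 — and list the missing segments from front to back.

/ð/, /s/

place of articulation  voiceless  voiced  
labiodental       f         v       
dental            θ         —       
alveolar          —         z       
velar             x         ɣ       
glottal           h         ɦ       
Gaps, from front to back: dental lacks voiced (/ð/); alveolar lacks voiceless (/s/).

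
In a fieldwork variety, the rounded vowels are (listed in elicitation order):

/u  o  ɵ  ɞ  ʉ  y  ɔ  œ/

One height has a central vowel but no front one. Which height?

high-mid

high: front /y/, central /ʉ/, back /u/.
high-mid: front —, central /ɵ/, back /o/.
low-mid: front /œ/, central /ɞ/, back /ɔ/.
Every height has a front member except high-mid, where /ø/ would be expected.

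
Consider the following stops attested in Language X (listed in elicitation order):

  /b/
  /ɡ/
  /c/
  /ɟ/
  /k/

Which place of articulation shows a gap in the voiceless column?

bilabial

bilabial: voiceless —, voiced /b/.
palatal: voiceless /c/, voiced /ɟ/.
velar: voiceless /k/, voiced /ɡ/.
Every place of articulation has a voiceless member except bilabial, where /p/ would be expected.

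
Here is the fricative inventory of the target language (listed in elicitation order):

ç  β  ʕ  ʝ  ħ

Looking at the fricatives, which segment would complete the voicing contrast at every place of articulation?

Voiceless: /ç/ (palatal), /ħ/ (pharyngeal).
Voiced: /β/ (bilabial), /ʝ/ (palatal), /ʕ/ (pharyngeal).
The bilabial row has no voiceless member, so the gap is the voiceless bilabial fricative /ɸ/.

/ɸ/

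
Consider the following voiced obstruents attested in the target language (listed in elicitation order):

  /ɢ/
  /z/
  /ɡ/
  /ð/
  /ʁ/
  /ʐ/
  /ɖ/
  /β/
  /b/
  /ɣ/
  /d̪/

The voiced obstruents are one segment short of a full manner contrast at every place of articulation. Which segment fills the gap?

bilabial: stop /b/, fricative /β/.
dental: stop /d̪/, fricative /ð/.
alveolar: stop —, fricative /z/.
retroflex: stop /ɖ/, fricative /ʐ/.
velar: stop /ɡ/, fricative /ɣ/.
uvular: stop /ɢ/, fricative /ʁ/.
The alveolar row has no stop member, so the gap is the alveolar stop /d/.

/d/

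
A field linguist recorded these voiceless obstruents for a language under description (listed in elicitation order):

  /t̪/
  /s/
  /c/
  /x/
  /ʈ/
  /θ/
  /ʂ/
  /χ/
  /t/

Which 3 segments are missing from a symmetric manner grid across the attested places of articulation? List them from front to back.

/ç/, /k/, /q/

place of articulation  stop      fricative
dental            t̪        θ       
alveolar          t         s       
retroflex         ʈ         ʂ       
palatal           c         —       
velar             —         x       
uvular            —         χ       
Gaps, from front to back: palatal lacks fricative (/ç/); velar lacks stop (/k/); uvular lacks stop (/q/).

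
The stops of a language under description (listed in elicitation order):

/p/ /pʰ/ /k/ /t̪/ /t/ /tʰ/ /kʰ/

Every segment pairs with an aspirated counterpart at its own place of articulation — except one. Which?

Bilabial: /p/ ~ /pʰ/
Alveolar: /t/ ~ /tʰ/
Velar: /k/ ~ /kʰ/
Dental: only /t̪/ (plain); no aspirated partner.
So /t̪/ is the unpaired segment.

/t̪/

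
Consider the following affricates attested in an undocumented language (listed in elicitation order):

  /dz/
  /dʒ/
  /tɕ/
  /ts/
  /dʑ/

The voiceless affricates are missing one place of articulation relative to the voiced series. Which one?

postalveolar

Voiceless: /ts/ (alveolar), /tɕ/ (alveolo-palatal).
Voiced: /dz/ (alveolar), /dʒ/ (postalveolar), /dʑ/ (alveolo-palatal).
Every place of articulation has a voiceless member except postalveolar, where /tʃ/ would be expected.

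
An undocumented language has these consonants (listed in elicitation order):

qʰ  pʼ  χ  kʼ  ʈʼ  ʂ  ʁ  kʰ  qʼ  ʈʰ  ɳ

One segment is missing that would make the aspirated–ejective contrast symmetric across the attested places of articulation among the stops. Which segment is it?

/pʰ/

bilabial: aspirated —, ejective /pʼ/.
retroflex: aspirated /ʈʰ/, ejective /ʈʼ/.
velar: aspirated /kʰ/, ejective /kʼ/.
uvular: aspirated /qʰ/, ejective /qʼ/.
The bilabial row has no aspirated member, so the gap is the aspirated bilabial stop /pʰ/.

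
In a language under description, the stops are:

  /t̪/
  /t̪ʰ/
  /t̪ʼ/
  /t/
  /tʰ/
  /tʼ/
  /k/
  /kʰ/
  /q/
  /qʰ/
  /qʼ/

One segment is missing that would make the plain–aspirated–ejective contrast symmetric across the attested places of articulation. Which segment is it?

Plain: /t̪/ (dental), /t/ (alveolar), /k/ (velar), /q/ (uvular).
Aspirated: /t̪ʰ/ (dental), /tʰ/ (alveolar), /kʰ/ (velar), /qʰ/ (uvular).
Ejective: /t̪ʼ/ (dental), /tʼ/ (alveolar), /qʼ/ (uvular).
The velar row has no ejective member, so the gap is the ejective velar stop /kʼ/.

/kʼ/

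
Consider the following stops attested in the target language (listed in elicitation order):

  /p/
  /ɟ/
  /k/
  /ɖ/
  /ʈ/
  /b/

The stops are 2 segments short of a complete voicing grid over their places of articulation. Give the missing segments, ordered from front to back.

place of articulation  voiceless  voiced  
bilabial          p         b       
retroflex         ʈ         ɖ       
palatal           —         ɟ       
velar             k         —       
Gaps, from front to back: palatal lacks voiceless (/c/); velar lacks voiced (/ɡ/).

/c/, /ɡ/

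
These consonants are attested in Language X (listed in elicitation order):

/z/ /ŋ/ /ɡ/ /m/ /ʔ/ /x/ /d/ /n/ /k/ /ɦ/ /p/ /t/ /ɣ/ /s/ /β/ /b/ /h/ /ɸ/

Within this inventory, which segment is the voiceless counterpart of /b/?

/p/

/b/ is a voiced bilabial stop.
The voiceless counterpart is a voiceless bilabial stop — in this inventory, /p/.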